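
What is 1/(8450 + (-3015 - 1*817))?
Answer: 1/4618 ≈ 0.00021654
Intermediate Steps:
1/(8450 + (-3015 - 1*817)) = 1/(8450 + (-3015 - 817)) = 1/(8450 - 3832) = 1/4618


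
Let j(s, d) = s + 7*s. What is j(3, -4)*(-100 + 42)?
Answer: -1392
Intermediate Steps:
j(s, d) = 8*s
j(3, -4)*(-100 + 42) = (8*3)*(-100 + 42) = 24*(-58) = -1392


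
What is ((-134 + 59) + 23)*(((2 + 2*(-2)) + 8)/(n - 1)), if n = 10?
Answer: -104/3 ≈ -34.667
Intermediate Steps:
((-134 + 59) + 23)*(((2 + 2*(-2)) + 8)/(n - 1)) = ((-134 + 59) + 23)*(((2 + 2*(-2)) + 8)/(10 - 1)) = (-75 + 23)*(((2 - 4) + 8)/9) = -52*(-2 + 8)/9 = -312/9 = -52*2/3 = -104/3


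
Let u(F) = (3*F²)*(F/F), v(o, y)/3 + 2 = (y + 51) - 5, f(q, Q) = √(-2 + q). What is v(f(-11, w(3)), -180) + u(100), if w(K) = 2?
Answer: 29592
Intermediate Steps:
v(o, y) = 132 + 3*y (v(o, y) = -6 + 3*((y + 51) - 5) = -6 + 3*((51 + y) - 5) = -6 + 3*(46 + y) = -6 + (138 + 3*y) = 132 + 3*y)
u(F) = 3*F² (u(F) = (3*F²)*1 = 3*F²)
v(f(-11, w(3)), -180) + u(100) = (132 + 3*(-180)) + 3*100² = (132 - 540) + 3*10000 = -408 + 30000 = 29592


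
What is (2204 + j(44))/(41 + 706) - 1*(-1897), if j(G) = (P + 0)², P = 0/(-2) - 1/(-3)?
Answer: 153896/81 ≈ 1900.0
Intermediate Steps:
P = ⅓ (P = 0*(-½) - 1*(-⅓) = 0 + ⅓ = ⅓ ≈ 0.33333)
j(G) = ⅑ (j(G) = (⅓ + 0)² = (⅓)² = ⅑)
(2204 + j(44))/(41 + 706) - 1*(-1897) = (2204 + ⅑)/(41 + 706) - 1*(-1897) = (19837/9)/747 + 1897 = (19837/9)*(1/747) + 1897 = 239/81 + 1897 = 153896/81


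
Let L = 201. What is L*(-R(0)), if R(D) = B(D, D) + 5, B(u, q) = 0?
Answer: -1005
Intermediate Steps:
R(D) = 5 (R(D) = 0 + 5 = 5)
L*(-R(0)) = 201*(-1*5) = 201*(-5) = -1005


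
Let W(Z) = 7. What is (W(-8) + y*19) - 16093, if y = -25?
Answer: -16561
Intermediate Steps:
(W(-8) + y*19) - 16093 = (7 - 25*19) - 16093 = (7 - 475) - 16093 = -468 - 16093 = -16561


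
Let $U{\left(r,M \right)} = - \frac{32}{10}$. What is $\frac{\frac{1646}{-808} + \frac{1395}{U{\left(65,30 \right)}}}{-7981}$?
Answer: $\frac{707767}{12897296} \approx 0.054877$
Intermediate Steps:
$U{\left(r,M \right)} = - \frac{16}{5}$ ($U{\left(r,M \right)} = \left(-32\right) \frac{1}{10} = - \frac{16}{5}$)
$\frac{\frac{1646}{-808} + \frac{1395}{U{\left(65,30 \right)}}}{-7981} = \frac{\frac{1646}{-808} + \frac{1395}{- \frac{16}{5}}}{-7981} = \left(1646 \left(- \frac{1}{808}\right) + 1395 \left(- \frac{5}{16}\right)\right) \left(- \frac{1}{7981}\right) = \left(- \frac{823}{404} - \frac{6975}{16}\right) \left(- \frac{1}{7981}\right) = \left(- \frac{707767}{1616}\right) \left(- \frac{1}{7981}\right) = \frac{707767}{12897296}$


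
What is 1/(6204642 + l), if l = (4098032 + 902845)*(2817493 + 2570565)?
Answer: 1/26945021531508 ≈ 3.7113e-14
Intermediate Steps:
l = 26945015326866 (l = 5000877*5388058 = 26945015326866)
1/(6204642 + l) = 1/(6204642 + 26945015326866) = 1/26945021531508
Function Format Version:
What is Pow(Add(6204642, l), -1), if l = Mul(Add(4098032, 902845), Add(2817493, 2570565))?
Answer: Rational(1, 26945021531508) ≈ 3.7113e-14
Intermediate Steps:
l = 26945015326866 (l = Mul(5000877, 5388058) = 26945015326866)
Pow(Add(6204642, l), -1) = Pow(Add(6204642, 26945015326866), -1) = Pow(26945021531508, -1) = Rational(1, 26945021531508)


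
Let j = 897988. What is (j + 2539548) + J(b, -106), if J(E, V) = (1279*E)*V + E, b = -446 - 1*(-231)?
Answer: 32585731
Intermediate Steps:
b = -215 (b = -446 + 231 = -215)
J(E, V) = E + 1279*E*V (J(E, V) = 1279*E*V + E = E + 1279*E*V)
(j + 2539548) + J(b, -106) = (897988 + 2539548) - 215*(1 + 1279*(-106)) = 3437536 - 215*(1 - 135574) = 3437536 - 215*(-135573) = 3437536 + 29148195 = 32585731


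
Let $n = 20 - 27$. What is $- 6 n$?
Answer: $42$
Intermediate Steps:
$n = -7$ ($n = 20 - 27 = -7$)
$- 6 n = \left(-6\right) \left(-7\right) = 42$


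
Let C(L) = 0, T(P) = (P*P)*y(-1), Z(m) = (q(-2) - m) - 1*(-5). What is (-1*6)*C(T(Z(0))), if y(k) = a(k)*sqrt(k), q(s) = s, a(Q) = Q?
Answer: 0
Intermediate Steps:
y(k) = k**(3/2) (y(k) = k*sqrt(k) = k**(3/2))
Z(m) = 3 - m (Z(m) = (-2 - m) - 1*(-5) = (-2 - m) + 5 = 3 - m)
T(P) = -I*P**2 (T(P) = (P*P)*(-1)**(3/2) = P**2*(-I) = -I*P**2)
(-1*6)*C(T(Z(0))) = -1*6*0 = -6*0 = 0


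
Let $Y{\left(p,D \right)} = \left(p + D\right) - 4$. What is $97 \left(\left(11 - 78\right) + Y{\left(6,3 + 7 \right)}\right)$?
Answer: $-5335$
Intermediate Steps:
$Y{\left(p,D \right)} = -4 + D + p$ ($Y{\left(p,D \right)} = \left(D + p\right) - 4 = -4 + D + p$)
$97 \left(\left(11 - 78\right) + Y{\left(6,3 + 7 \right)}\right) = 97 \left(\left(11 - 78\right) + \left(-4 + \left(3 + 7\right) + 6\right)\right) = 97 \left(\left(11 - 78\right) + \left(-4 + 10 + 6\right)\right) = 97 \left(-67 + 12\right) = 97 \left(-55\right) = -5335$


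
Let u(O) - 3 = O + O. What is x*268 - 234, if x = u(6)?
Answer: 3786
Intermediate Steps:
u(O) = 3 + 2*O (u(O) = 3 + (O + O) = 3 + 2*O)
x = 15 (x = 3 + 2*6 = 3 + 12 = 15)
x*268 - 234 = 15*268 - 234 = 4020 - 234 = 3786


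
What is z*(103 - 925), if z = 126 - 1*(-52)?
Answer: -146316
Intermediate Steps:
z = 178 (z = 126 + 52 = 178)
z*(103 - 925) = 178*(103 - 925) = 178*(-822) = -146316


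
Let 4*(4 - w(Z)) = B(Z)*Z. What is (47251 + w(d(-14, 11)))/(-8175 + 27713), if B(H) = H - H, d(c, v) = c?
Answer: 47255/19538 ≈ 2.4186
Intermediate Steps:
B(H) = 0
w(Z) = 4 (w(Z) = 4 - 0*Z = 4 - ¼*0 = 4 + 0 = 4)
(47251 + w(d(-14, 11)))/(-8175 + 27713) = (47251 + 4)/(-8175 + 27713) = 47255/19538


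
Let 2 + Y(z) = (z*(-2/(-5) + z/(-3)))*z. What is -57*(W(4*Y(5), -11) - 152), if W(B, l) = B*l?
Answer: -75772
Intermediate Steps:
Y(z) = -2 + z²*(⅖ - z/3) (Y(z) = -2 + (z*(-2/(-5) + z/(-3)))*z = -2 + (z*(-2*(-⅕) + z*(-⅓)))*z = -2 + (z*(⅖ - z/3))*z = -2 + z²*(⅖ - z/3))
-57*(W(4*Y(5), -11) - 152) = -57*((4*(-2 - ⅓*5³ + (⅖)*5²))*(-11) - 152) = -57*((4*(-2 - ⅓*125 + (⅖)*25))*(-11) - 152) = -57*((4*(-2 - 125/3 + 10))*(-11) - 152) = -57*((4*(-101/3))*(-11) - 152) = -57*(-404/3*(-11) - 152) = -57*(4444/3 - 152) = -57*3988/3 = -75772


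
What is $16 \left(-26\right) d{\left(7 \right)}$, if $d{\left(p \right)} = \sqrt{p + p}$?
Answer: $- 416 \sqrt{14} \approx -1556.5$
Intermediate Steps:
$d{\left(p \right)} = \sqrt{2} \sqrt{p}$ ($d{\left(p \right)} = \sqrt{2 p} = \sqrt{2} \sqrt{p}$)
$16 \left(-26\right) d{\left(7 \right)} = 16 \left(-26\right) \sqrt{2} \sqrt{7} = - 416 \sqrt{14}$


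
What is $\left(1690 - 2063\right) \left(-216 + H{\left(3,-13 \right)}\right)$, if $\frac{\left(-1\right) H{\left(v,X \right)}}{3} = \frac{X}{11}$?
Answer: $\frac{871701}{11} \approx 79246.0$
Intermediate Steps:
$H{\left(v,X \right)} = - \frac{3 X}{11}$ ($H{\left(v,X \right)} = - 3 \frac{X}{11} = - \frac{3 X}{11}$)
$\left(1690 - 2063\right) \left(-216 + H{\left(3,-13 \right)}\right) = \left(1690 - 2063\right) \left(-216 - - \frac{39}{11}\right) = - 373 \left(-216 + \frac{39}{11}\right) = \left(-373\right) \left(- \frac{2337}{11}\right) = \frac{871701}{11}$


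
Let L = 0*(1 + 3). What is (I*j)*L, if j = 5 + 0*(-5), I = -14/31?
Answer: 0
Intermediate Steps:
L = 0 (L = 0*4 = 0)
I = -14/31 (I = -14*1/31 = -14/31 ≈ -0.45161)
j = 5 (j = 5 + 0 = 5)
(I*j)*L = -14/31*5*0 = -70/31*0 = 0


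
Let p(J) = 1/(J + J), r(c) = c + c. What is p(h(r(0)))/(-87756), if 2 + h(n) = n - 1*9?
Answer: 1/1930632 ≈ 5.1797e-7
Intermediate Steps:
r(c) = 2*c
h(n) = -11 + n (h(n) = -2 + (n - 1*9) = -2 + (n - 9) = -2 + (-9 + n) = -11 + n)
p(J) = 1/(2*J)
p(h(r(0)))/(-87756) = (1/(2*(-11 + 2*0)))/(-87756) = (1/(2*(-11 + 0)))*(-1/87756) = ((½)/(-11))*(-1/87756) = ((½)*(-1/11))*(-1/87756) = -1/22*(-1/87756) = 1/1930632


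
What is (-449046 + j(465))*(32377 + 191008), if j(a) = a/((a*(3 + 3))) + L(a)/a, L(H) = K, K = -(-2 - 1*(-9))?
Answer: -6219226624201/62 ≈ -1.0031e+11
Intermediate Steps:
K = -7 (K = -(-2 + 9) = -1*7 = -7)
L(H) = -7
j(a) = ⅙ - 7/a (j(a) = a/((a*(3 + 3))) - 7/a = a/((a*6)) - 7/a = a/((6*a)) - 7/a = a*(1/(6*a)) - 7/a = ⅙ - 7/a)
(-449046 + j(465))*(32377 + 191008) = (-449046 + (⅙)*(-42 + 465)/465)*(32377 + 191008) = (-449046 + (⅙)*(1/465)*423)*223385 = (-449046 + 47/310)*223385 = -139204213/310*223385 = -6219226624201/62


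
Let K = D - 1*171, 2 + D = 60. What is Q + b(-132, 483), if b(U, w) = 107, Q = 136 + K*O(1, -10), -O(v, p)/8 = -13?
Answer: -11509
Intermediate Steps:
D = 58 (D = -2 + 60 = 58)
O(v, p) = 104 (O(v, p) = -8*(-13) = 104)
K = -113 (K = 58 - 1*171 = 58 - 171 = -113)
Q = -11616 (Q = 136 - 113*104 = 136 - 11752 = -11616)
Q + b(-132, 483) = -11616 + 107 = -11509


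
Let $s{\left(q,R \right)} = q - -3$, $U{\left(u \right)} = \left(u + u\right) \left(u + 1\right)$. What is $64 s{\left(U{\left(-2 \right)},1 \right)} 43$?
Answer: $19264$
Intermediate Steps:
$U{\left(u \right)} = 2 u \left(1 + u\right)$
$s{\left(q,R \right)} = 3 + q$ ($s{\left(q,R \right)} = q + 3 = 3 + q$)
$64 s{\left(U{\left(-2 \right)},1 \right)} 43 = 64 \left(3 + 2 \left(-2\right) \left(1 - 2\right)\right) 43 = 64 \left(3 + 2 \left(-2\right) \left(-1\right)\right) 43 = 64 \left(3 + 4\right) 43 = 64 \cdot 7 \cdot 43 = 448 \cdot 43 = 19264$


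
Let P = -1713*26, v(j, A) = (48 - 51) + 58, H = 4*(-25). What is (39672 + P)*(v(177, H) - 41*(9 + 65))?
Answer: 14495814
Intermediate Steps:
H = -100
v(j, A) = 55 (v(j, A) = -3 + 58 = 55)
P = -44538
(39672 + P)*(v(177, H) - 41*(9 + 65)) = (39672 - 44538)*(55 - 41*(9 + 65)) = -4866*(55 - 41*74) = -4866*(55 - 3034) = -4866*(-2979) = 14495814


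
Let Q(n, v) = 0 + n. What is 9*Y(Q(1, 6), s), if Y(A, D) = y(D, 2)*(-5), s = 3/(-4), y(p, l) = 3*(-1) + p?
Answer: 675/4 ≈ 168.75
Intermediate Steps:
y(p, l) = -3 + p
s = -3/4 (s = 3*(-1/4) = -3/4 ≈ -0.75000)
Q(n, v) = n
Y(A, D) = 15 - 5*D (Y(A, D) = (-3 + D)*(-5) = 15 - 5*D)
9*Y(Q(1, 6), s) = 9*(15 - 5*(-3/4)) = 9*(15 + 15/4) = 9*(75/4) = 675/4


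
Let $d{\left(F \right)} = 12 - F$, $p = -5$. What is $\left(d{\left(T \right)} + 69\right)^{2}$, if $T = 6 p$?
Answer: $12321$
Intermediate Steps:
$T = -30$ ($T = 6 \left(-5\right) = -30$)
$\left(d{\left(T \right)} + 69\right)^{2} = \left(\left(12 - -30\right) + 69\right)^{2} = \left(\left(12 + 30\right) + 69\right)^{2} = \left(42 + 69\right)^{2} = 111^{2} = 12321$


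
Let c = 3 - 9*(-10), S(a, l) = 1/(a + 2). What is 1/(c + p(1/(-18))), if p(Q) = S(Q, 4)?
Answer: 35/3273 ≈ 0.010694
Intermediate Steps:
S(a, l) = 1/(2 + a)
p(Q) = 1/(2 + Q)
c = 93 (c = 3 + 90 = 93)
1/(c + p(1/(-18))) = 1/(93 + 1/(2 + 1/(-18))) = 1/(93 + 1/(2 - 1/18)) = 1/(93 + 1/(35/18)) = 1/(93 + 18/35) = 1/(3273/35) = 35/3273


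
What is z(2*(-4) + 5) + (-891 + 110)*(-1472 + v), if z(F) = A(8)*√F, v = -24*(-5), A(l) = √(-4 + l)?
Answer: 1055912 + 2*I*√3 ≈ 1.0559e+6 + 3.4641*I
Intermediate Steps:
v = 120
z(F) = 2*√F (z(F) = √(-4 + 8)*√F = √4*√F = 2*√F)
z(2*(-4) + 5) + (-891 + 110)*(-1472 + v) = 2*√(2*(-4) + 5) + (-891 + 110)*(-1472 + 120) = 2*√(-8 + 5) - 781*(-1352) = 2*√(-3) + 1055912 = 2*(I*√3) + 1055912 = 2*I*√3 + 1055912 = 1055912 + 2*I*√3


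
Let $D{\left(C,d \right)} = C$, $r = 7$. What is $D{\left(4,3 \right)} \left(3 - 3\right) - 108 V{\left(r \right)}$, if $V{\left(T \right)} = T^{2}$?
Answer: $-5292$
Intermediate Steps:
$D{\left(4,3 \right)} \left(3 - 3\right) - 108 V{\left(r \right)} = 4 \left(3 - 3\right) - 108 \cdot 7^{2} = 4 \cdot 0 - 5292 = 0 - 5292 = -5292$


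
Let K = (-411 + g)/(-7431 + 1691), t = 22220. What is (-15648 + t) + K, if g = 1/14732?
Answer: 555745415811/84561680 ≈ 6572.1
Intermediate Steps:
g = 1/14732 ≈ 6.7879e-5
K = 6054851/84561680 (K = (-411 + 1/14732)/(-7431 + 1691) = -6054851/14732/(-5740) = -6054851/14732*(-1/5740) = 6054851/84561680 ≈ 0.071603)
(-15648 + t) + K = (-15648 + 22220) + 6054851/84561680 = 6572 + 6054851/84561680 = 555745415811/84561680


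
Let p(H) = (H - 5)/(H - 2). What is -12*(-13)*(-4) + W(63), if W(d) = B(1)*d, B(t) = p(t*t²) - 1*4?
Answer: -624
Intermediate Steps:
p(H) = (-5 + H)/(-2 + H)
B(t) = -4 + (-5 + t³)/(-2 + t³) (B(t) = (-5 + t*t²)/(-2 + t*t²) - 1*4 = (-5 + t³)/(-2 + t³) - 4 = -4 + (-5 + t³)/(-2 + t³))
W(d) = 0 (W(d) = (3*(1 - 1*1³)/(-2 + 1³))*d = (3*(1 - 1*1)/(-2 + 1))*d = (3*(1 - 1)/(-1))*d = (3*(-1)*0)*d = 0*d = 0)
-12*(-13)*(-4) + W(63) = -12*(-13)*(-4) + 0 = 156*(-4) + 0 = -624 + 0 = -624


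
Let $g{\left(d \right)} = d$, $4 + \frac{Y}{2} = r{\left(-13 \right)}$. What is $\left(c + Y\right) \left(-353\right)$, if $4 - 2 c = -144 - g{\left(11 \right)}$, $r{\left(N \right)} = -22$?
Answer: $- \frac{19415}{2} \approx -9707.5$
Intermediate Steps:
$Y = -52$ ($Y = -8 + 2 \left(-22\right) = -8 - 44 = -52$)
$c = \frac{159}{2}$ ($c = 2 - \frac{-144 - 11}{2} = 2 - - \frac{155}{2} = 2 + \frac{155}{2} = \frac{159}{2} \approx 79.5$)
$\left(c + Y\right) \left(-353\right) = \left(\frac{159}{2} - 52\right) \left(-353\right) = \frac{55}{2} \left(-353\right) = - \frac{19415}{2}$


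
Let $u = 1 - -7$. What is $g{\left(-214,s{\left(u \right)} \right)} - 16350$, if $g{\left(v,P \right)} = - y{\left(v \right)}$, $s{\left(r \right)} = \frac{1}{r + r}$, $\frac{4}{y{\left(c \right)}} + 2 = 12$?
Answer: $- \frac{81752}{5} \approx -16350.0$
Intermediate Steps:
$y{\left(c \right)} = \frac{2}{5}$ ($y{\left(c \right)} = \frac{4}{-2 + 12} = \frac{4}{10} = 4 \cdot \frac{1}{10} = \frac{2}{5}$)
$u = 8$ ($u = 1 + 7 = 8$)
$s{\left(r \right)} = \frac{1}{2 r}$
$g{\left(v,P \right)} = - \frac{2}{5}$ ($g{\left(v,P \right)} = \left(-1\right) \frac{2}{5} = - \frac{2}{5}$)
$g{\left(-214,s{\left(u \right)} \right)} - 16350 = - \frac{2}{5} - 16350 = - \frac{81752}{5}$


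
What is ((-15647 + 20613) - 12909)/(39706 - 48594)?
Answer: 7943/8888 ≈ 0.89368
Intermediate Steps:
((-15647 + 20613) - 12909)/(39706 - 48594) = (4966 - 12909)/(-8888) = -7943*(-1/8888) = 7943/8888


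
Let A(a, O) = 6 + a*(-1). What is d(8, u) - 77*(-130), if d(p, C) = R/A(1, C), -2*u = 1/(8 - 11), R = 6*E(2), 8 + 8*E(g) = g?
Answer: 100091/10 ≈ 10009.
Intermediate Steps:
A(a, O) = 6 - a
E(g) = -1 + g/8
R = -9/2 (R = 6*(-1 + (⅛)*2) = 6*(-1 + ¼) = 6*(-¾) = -9/2 ≈ -4.5000)
u = ⅙ (u = -1/(2*(8 - 11)) = -½/(-3) = -½*(-⅓) = ⅙ ≈ 0.16667)
d(p, C) = -9/10 (d(p, C) = -9/(2*(6 - 1*1)) = -9/(2*(6 - 1)) = -9/2/5 = -9/2*⅕ = -9/10)
d(8, u) - 77*(-130) = -9/10 - 77*(-130) = -9/10 + 10010 = 100091/10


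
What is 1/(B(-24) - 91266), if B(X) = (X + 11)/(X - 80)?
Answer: -8/730127 ≈ -1.0957e-5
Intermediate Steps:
B(X) = (11 + X)/(-80 + X)
1/(B(-24) - 91266) = 1/((11 - 24)/(-80 - 24) - 91266) = 1/(-13/(-104) - 91266) = 1/(-1/104*(-13) - 91266) = 1/(⅛ - 91266) = 1/(-730127/8) = -8/730127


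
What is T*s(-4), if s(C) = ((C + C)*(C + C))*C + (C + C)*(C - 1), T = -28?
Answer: 6048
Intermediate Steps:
s(C) = 4*C³ + 2*C*(-1 + C) (s(C) = ((2*C)*(2*C))*C + (2*C)*(-1 + C) = (4*C²)*C + 2*C*(-1 + C) = 4*C³ + 2*C*(-1 + C))
T*s(-4) = -56*(-4)*(-1 - 4 + 2*(-4)²) = -56*(-4)*(-1 - 4 + 2*16) = -56*(-4)*(-1 - 4 + 32) = -56*(-4)*27 = -28*(-216) = 6048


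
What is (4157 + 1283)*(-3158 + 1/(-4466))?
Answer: -38361870880/2233 ≈ -1.7180e+7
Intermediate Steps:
(4157 + 1283)*(-3158 + 1/(-4466)) = 5440*(-3158 - 1/4466) = 5440*(-14103629/4466) = -38361870880/2233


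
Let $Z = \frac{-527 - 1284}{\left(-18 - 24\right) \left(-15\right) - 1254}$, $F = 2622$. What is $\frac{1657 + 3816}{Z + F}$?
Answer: $\frac{3415152}{1637939} \approx 2.085$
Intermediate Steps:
$Z = \frac{1811}{624}$ ($Z = - \frac{1811}{\left(-42\right) \left(-15\right) - 1254} = - \frac{1811}{630 - 1254} = - \frac{1811}{-624} = \left(-1811\right) \left(- \frac{1}{624}\right) = \frac{1811}{624} \approx 2.9022$)
$\frac{1657 + 3816}{Z + F} = \frac{1657 + 3816}{\frac{1811}{624} + 2622} = \frac{5473}{\frac{1637939}{624}} = 5473 \cdot \frac{624}{1637939} = \frac{3415152}{1637939}$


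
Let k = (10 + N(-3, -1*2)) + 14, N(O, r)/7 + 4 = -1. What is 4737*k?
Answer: -52107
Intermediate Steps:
N(O, r) = -35 (N(O, r) = -28 + 7*(-1) = -28 - 7 = -35)
k = -11 (k = (10 - 35) + 14 = -25 + 14 = -11)
4737*k = 4737*(-11) = -52107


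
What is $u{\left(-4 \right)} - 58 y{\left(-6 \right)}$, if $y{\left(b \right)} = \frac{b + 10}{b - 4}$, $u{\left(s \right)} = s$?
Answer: $\frac{96}{5} \approx 19.2$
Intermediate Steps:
$y{\left(b \right)} = \frac{10 + b}{-4 + b}$
$u{\left(-4 \right)} - 58 y{\left(-6 \right)} = -4 - 58 \frac{10 - 6}{-4 - 6} = -4 - 58 \frac{1}{-10} \cdot 4 = -4 - 58 \left(\left(- \frac{1}{10}\right) 4\right) = -4 - - \frac{116}{5} = -4 + \frac{116}{5} = \frac{96}{5}$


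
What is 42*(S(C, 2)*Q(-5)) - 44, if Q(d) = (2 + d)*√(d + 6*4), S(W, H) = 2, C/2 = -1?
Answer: -44 - 252*√19 ≈ -1142.4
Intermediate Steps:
C = -2 (C = 2*(-1) = -2)
Q(d) = √(24 + d)*(2 + d) (Q(d) = (2 + d)*√(d + 24) = (2 + d)*√(24 + d) = √(24 + d)*(2 + d))
42*(S(C, 2)*Q(-5)) - 44 = 42*(2*(√(24 - 5)*(2 - 5))) - 44 = 42*(2*(√19*(-3))) - 44 = 42*(2*(-3*√19)) - 44 = 42*(-6*√19) - 44 = -252*√19 - 44 = -44 - 252*√19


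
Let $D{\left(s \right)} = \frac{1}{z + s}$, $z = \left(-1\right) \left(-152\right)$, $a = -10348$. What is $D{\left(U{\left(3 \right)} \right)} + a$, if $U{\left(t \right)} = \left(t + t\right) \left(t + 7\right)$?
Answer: $- \frac{2193775}{212} \approx -10348.0$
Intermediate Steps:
$U{\left(t \right)} = 2 t \left(7 + t\right)$
$z = 152$
$D{\left(s \right)} = \frac{1}{152 + s}$
$D{\left(U{\left(3 \right)} \right)} + a = \frac{1}{152 + 2 \cdot 3 \left(7 + 3\right)} - 10348 = \frac{1}{152 + 2 \cdot 3 \cdot 10} - 10348 = \frac{1}{152 + 60} - 10348 = \frac{1}{212} - 10348 = - \frac{2193775}{212}$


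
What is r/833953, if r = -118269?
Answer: -118269/833953 ≈ -0.14182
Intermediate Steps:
r/833953 = -118269/833953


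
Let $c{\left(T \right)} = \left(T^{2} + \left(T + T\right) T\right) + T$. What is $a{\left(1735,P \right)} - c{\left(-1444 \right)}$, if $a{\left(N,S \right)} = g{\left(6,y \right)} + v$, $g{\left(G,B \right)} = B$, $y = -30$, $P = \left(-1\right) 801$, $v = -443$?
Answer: $-6254437$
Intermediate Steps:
$P = -801$
$a{\left(N,S \right)} = -473$ ($a{\left(N,S \right)} = -30 - 443 = -473$)
$c{\left(T \right)} = T + 3 T^{2}$ ($c{\left(T \right)} = \left(T^{2} + 2 T T\right) + T = \left(T^{2} + 2 T^{2}\right) + T = 3 T^{2} + T = T + 3 T^{2}$)
$a{\left(1735,P \right)} - c{\left(-1444 \right)} = -473 - - 1444 \left(1 + 3 \left(-1444\right)\right) = -473 - - 1444 \left(1 - 4332\right) = -473 - \left(-1444\right) \left(-4331\right) = -473 - 6253964 = -6254437$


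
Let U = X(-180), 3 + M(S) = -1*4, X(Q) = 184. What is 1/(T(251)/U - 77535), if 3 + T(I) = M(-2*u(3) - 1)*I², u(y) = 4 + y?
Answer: -92/7353725 ≈ -1.2511e-5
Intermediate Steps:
M(S) = -7 (M(S) = -3 - 1*4 = -3 - 4 = -7)
T(I) = -3 - 7*I²
U = 184
1/(T(251)/U - 77535) = 1/((-3 - 7*251²)/184 - 77535) = 1/((-3 - 7*63001)*(1/184) - 77535) = 1/((-3 - 441007)*(1/184) - 77535) = 1/(-441010*1/184 - 77535) = 1/(-220505/92 - 77535) = 1/(-7353725/92) = -92/7353725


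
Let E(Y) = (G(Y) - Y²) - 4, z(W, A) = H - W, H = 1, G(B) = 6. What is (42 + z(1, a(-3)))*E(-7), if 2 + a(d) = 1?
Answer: -1974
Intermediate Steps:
a(d) = -1 (a(d) = -2 + 1 = -1)
z(W, A) = 1 - W
E(Y) = 2 - Y² (E(Y) = (6 - Y²) - 4 = 2 - Y²)
(42 + z(1, a(-3)))*E(-7) = (42 + (1 - 1*1))*(2 - 1*(-7)²) = (42 + (1 - 1))*(2 - 1*49) = (42 + 0)*(2 - 49) = 42*(-47) = -1974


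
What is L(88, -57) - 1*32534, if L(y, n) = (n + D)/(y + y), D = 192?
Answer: -5725849/176 ≈ -32533.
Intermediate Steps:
L(y, n) = (192 + n)/(2*y) (L(y, n) = (n + 192)/(y + y) = (192 + n)/((2*y)) = (192 + n)*(1/(2*y)) = (192 + n)/(2*y))
L(88, -57) - 1*32534 = (1/2)*(192 - 57)/88 - 1*32534 = (1/2)*(1/88)*135 - 32534 = 135/176 - 32534 = -5725849/176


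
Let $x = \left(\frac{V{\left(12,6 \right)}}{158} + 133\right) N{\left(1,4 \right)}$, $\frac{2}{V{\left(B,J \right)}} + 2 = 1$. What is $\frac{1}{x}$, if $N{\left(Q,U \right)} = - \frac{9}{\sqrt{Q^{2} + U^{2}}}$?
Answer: $- \frac{79 \sqrt{17}}{94554} \approx -0.0034449$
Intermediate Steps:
$V{\left(B,J \right)} = -2$ ($V{\left(B,J \right)} = \frac{2}{-2 + 1} = \frac{2}{-1} = 2 \left(-1\right) = -2$)
$N{\left(Q,U \right)} = - \frac{9}{\sqrt{Q^{2} + U^{2}}}$
$x = - \frac{5562 \sqrt{17}}{79}$ ($x = \left(- \frac{2}{158} + 133\right) \left(- \frac{9}{\sqrt{1^{2} + 4^{2}}}\right) = \left(\left(-2\right) \frac{1}{158} + 133\right) \left(- \frac{9}{\sqrt{1 + 16}}\right) = \left(- \frac{1}{79} + 133\right) \left(- \frac{9}{\sqrt{17}}\right) = \frac{10506 \left(- 9 \frac{\sqrt{17}}{17}\right)}{79} = \frac{10506 \left(- \frac{9 \sqrt{17}}{17}\right)}{79} = - \frac{5562 \sqrt{17}}{79} \approx -290.29$)
$\frac{1}{x} = \frac{1}{\left(- \frac{5562}{79}\right) \sqrt{17}} = - \frac{79 \sqrt{17}}{94554}$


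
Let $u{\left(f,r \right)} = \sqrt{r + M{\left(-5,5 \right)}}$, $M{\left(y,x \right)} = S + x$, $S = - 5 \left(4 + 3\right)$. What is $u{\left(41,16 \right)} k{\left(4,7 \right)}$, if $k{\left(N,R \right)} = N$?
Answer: $4 i \sqrt{14} \approx 14.967 i$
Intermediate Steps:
$S = -35$ ($S = \left(-5\right) 7 = -35$)
$M{\left(y,x \right)} = -35 + x$
$u{\left(f,r \right)} = \sqrt{-30 + r}$ ($u{\left(f,r \right)} = \sqrt{r + \left(-35 + 5\right)} = \sqrt{r - 30} = \sqrt{-30 + r}$)
$u{\left(41,16 \right)} k{\left(4,7 \right)} = \sqrt{-30 + 16} \cdot 4 = \sqrt{-14} \cdot 4 = i \sqrt{14} \cdot 4 = 4 i \sqrt{14}$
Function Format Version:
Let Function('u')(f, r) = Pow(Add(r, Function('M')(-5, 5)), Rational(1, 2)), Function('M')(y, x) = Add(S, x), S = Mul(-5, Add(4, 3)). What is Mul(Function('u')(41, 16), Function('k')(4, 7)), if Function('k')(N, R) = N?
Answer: Mul(4, I, Pow(14, Rational(1, 2))) ≈ Mul(14.967, I)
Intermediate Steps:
S = -35 (S = Mul(-5, 7) = -35)
Function('M')(y, x) = Add(-35, x)
Function('u')(f, r) = Pow(Add(-30, r), Rational(1, 2)) (Function('u')(f, r) = Pow(Add(r, Add(-35, 5)), Rational(1, 2)) = Pow(Add(r, -30), Rational(1, 2)) = Pow(Add(-30, r), Rational(1, 2)))
Mul(Function('u')(41, 16), Function('k')(4, 7)) = Mul(Pow(Add(-30, 16), Rational(1, 2)), 4) = Mul(Pow(-14, Rational(1, 2)), 4) = Mul(Mul(I, Pow(14, Rational(1, 2))), 4) = Mul(4, I, Pow(14, Rational(1, 2)))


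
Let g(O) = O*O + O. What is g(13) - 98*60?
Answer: -5698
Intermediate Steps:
g(O) = O + O**2 (g(O) = O**2 + O = O + O**2)
g(13) - 98*60 = 13*(1 + 13) - 98*60 = 13*14 - 5880 = 182 - 5880 = -5698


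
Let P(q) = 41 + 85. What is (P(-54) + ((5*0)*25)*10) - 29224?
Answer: -29098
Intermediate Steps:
P(q) = 126
(P(-54) + ((5*0)*25)*10) - 29224 = (126 + ((5*0)*25)*10) - 29224 = (126 + (0*25)*10) - 29224 = (126 + 0*10) - 29224 = (126 + 0) - 29224 = 126 - 29224 = -29098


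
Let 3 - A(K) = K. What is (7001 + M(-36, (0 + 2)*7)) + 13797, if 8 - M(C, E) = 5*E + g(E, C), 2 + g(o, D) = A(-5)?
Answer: 20730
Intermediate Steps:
A(K) = 3 - K
g(o, D) = 6 (g(o, D) = -2 + (3 - 1*(-5)) = -2 + (3 + 5) = -2 + 8 = 6)
M(C, E) = 2 - 5*E (M(C, E) = 8 - (5*E + 6) = 8 - (6 + 5*E) = 8 + (-6 - 5*E) = 2 - 5*E)
(7001 + M(-36, (0 + 2)*7)) + 13797 = (7001 + (2 - 5*(0 + 2)*7)) + 13797 = (7001 + (2 - 10*7)) + 13797 = (7001 + (2 - 5*14)) + 13797 = (7001 + (2 - 70)) + 13797 = (7001 - 68) + 13797 = 6933 + 13797 = 20730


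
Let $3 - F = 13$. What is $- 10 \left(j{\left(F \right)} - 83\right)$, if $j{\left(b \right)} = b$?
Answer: $930$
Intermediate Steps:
$F = -10$ ($F = 3 - 13 = -10$)
$- 10 \left(j{\left(F \right)} - 83\right) = - 10 \left(-10 - 83\right) = \left(-10\right) \left(-93\right) = 930$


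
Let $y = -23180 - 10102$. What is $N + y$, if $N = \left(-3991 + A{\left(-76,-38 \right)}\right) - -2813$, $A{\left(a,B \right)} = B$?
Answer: $-34498$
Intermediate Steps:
$N = -1216$ ($N = \left(-3991 - 38\right) - -2813 = -4029 + \left(-4116 + 6929\right) = -4029 + 2813 = -1216$)
$y = -33282$ ($y = -23180 - 10102 = -33282$)
$N + y = -1216 - 33282 = -34498$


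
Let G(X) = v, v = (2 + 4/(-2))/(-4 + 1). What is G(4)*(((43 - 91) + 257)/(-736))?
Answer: 0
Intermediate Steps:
v = 0 (v = (2 + 4*(-½))/(-3) = (2 - 2)*(-⅓) = 0*(-⅓) = 0)
G(X) = 0
G(4)*(((43 - 91) + 257)/(-736)) = 0*(((43 - 91) + 257)/(-736)) = 0*((-48 + 257)*(-1/736)) = 0*(209*(-1/736)) = 0*(-209/736) = 0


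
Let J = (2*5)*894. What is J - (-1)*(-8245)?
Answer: 695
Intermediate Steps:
J = 8940 (J = 10*894 = 8940)
J - (-1)*(-8245) = 8940 - (-1)*(-8245) = 8940 - 1*8245 = 8940 - 8245 = 695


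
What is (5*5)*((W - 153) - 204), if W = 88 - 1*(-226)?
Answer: -1075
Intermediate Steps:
W = 314 (W = 88 + 226 = 314)
(5*5)*((W - 153) - 204) = (5*5)*((314 - 153) - 204) = 25*(161 - 204) = 25*(-43) = -1075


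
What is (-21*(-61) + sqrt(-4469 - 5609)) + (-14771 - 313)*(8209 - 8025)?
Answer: -2774175 + I*sqrt(10078) ≈ -2.7742e+6 + 100.39*I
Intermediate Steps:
(-21*(-61) + sqrt(-4469 - 5609)) + (-14771 - 313)*(8209 - 8025) = (1281 + sqrt(-10078)) - 15084*184 = (1281 + I*sqrt(10078)) - 2775456 = -2774175 + I*sqrt(10078)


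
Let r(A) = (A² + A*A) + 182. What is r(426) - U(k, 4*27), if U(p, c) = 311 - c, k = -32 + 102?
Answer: 362931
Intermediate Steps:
r(A) = 182 + 2*A² (r(A) = (A² + A²) + 182 = 2*A² + 182 = 182 + 2*A²)
k = 70
r(426) - U(k, 4*27) = (182 + 2*426²) - (311 - 4*27) = (182 + 2*181476) - (311 - 1*108) = (182 + 362952) - (311 - 108) = 363134 - 1*203 = 363134 - 203 = 362931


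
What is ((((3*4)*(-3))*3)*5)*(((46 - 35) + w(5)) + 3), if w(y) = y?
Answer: -10260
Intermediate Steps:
((((3*4)*(-3))*3)*5)*(((46 - 35) + w(5)) + 3) = ((((3*4)*(-3))*3)*5)*(((46 - 35) + 5) + 3) = (((12*(-3))*3)*5)*((11 + 5) + 3) = (-36*3*5)*(16 + 3) = -108*5*19 = -540*19 = -10260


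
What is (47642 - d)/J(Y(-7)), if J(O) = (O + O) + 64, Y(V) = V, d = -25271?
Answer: 72913/50 ≈ 1458.3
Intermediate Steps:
J(O) = 64 + 2*O (J(O) = 2*O + 64 = 64 + 2*O)
(47642 - d)/J(Y(-7)) = (47642 - 1*(-25271))/(64 + 2*(-7)) = (47642 + 25271)/(64 - 14) = 72913/50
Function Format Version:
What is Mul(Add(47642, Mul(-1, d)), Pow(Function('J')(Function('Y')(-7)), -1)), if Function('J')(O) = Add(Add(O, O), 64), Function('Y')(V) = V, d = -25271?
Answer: Rational(72913, 50) ≈ 1458.3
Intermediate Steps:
Function('J')(O) = Add(64, Mul(2, O)) (Function('J')(O) = Add(Mul(2, O), 64) = Add(64, Mul(2, O)))
Mul(Add(47642, Mul(-1, d)), Pow(Function('J')(Function('Y')(-7)), -1)) = Mul(Add(47642, Mul(-1, -25271)), Pow(Add(64, Mul(2, -7)), -1)) = Mul(Add(47642, 25271), Pow(Add(64, -14), -1)) = Mul(72913, Pow(50, -1)) = Mul(72913, Rational(1, 50)) = Rational(72913, 50)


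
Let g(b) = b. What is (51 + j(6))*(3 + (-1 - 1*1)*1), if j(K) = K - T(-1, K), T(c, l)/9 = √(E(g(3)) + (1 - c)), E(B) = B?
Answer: 57 - 9*√5 ≈ 36.875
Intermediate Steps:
T(c, l) = 9*√(4 - c) (T(c, l) = 9*√(3 + (1 - c)) = 9*√(4 - c))
j(K) = K - 9*√5 (j(K) = K - 9*√(4 - 1*(-1)) = K - 9*√(4 + 1) = K - 9*√5)
(51 + j(6))*(3 + (-1 - 1*1)*1) = (51 + (6 - 9*√5))*(3 + (-1 - 1*1)*1) = (57 - 9*√5)*(3 + (-1 - 1)*1) = (57 - 9*√5)*(3 - 2*1) = (57 - 9*√5)*(3 - 2) = (57 - 9*√5)*1 = 57 - 9*√5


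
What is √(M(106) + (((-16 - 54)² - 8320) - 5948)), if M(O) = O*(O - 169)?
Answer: I*√16046 ≈ 126.67*I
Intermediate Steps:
M(O) = O*(-169 + O)
√(M(106) + (((-16 - 54)² - 8320) - 5948)) = √(106*(-169 + 106) + (((-16 - 54)² - 8320) - 5948)) = √(106*(-63) + (((-70)² - 8320) - 5948)) = √(-6678 + ((4900 - 8320) - 5948)) = √(-6678 + (-3420 - 5948)) = √(-6678 - 9368) = √(-16046) = I*√16046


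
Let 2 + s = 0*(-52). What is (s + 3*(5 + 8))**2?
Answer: 1369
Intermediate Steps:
s = -2 (s = -2 + 0*(-52) = -2 + 0 = -2)
(s + 3*(5 + 8))**2 = (-2 + 3*(5 + 8))**2 = (-2 + 3*13)**2 = (-2 + 39)**2 = 37**2 = 1369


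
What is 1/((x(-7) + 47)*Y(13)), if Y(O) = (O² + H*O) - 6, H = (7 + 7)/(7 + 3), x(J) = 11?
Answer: 5/52548 ≈ 9.5151e-5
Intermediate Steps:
H = 7/5 (H = 14/10 = 14*(⅒) = 7/5 ≈ 1.4000)
Y(O) = -6 + O² + 7*O/5 (Y(O) = (O² + 7*O/5) - 6 = -6 + O² + 7*O/5)
1/((x(-7) + 47)*Y(13)) = 1/((11 + 47)*(-6 + 13² + (7/5)*13)) = 1/(58*(-6 + 169 + 91/5)) = 1/(58*(906/5)) = 1/(52548/5) = 5/52548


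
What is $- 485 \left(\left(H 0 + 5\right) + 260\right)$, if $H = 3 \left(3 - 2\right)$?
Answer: $-128525$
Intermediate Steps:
$H = 3$ ($H = 3 \cdot 1 = 3$)
$- 485 \left(\left(H 0 + 5\right) + 260\right) = - 485 \left(\left(3 \cdot 0 + 5\right) + 260\right) = - 485 \left(\left(0 + 5\right) + 260\right) = - 485 \left(5 + 260\right) = \left(-485\right) 265 = -128525$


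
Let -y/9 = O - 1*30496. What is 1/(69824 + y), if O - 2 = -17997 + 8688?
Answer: 1/428051 ≈ 2.3362e-6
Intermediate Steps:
O = -9307 (O = 2 + (-17997 + 8688) = 2 - 9309 = -9307)
y = 358227 (y = -9*(-9307 - 1*30496) = -9*(-9307 - 30496) = -9*(-39803) = 358227)
1/(69824 + y) = 1/(69824 + 358227) = 1/428051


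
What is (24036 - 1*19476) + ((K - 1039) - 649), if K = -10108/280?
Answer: 28359/10 ≈ 2835.9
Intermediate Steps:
K = -361/10 (K = -10108*1/280 = -361/10 ≈ -36.100)
(24036 - 1*19476) + ((K - 1039) - 649) = (24036 - 1*19476) + ((-361/10 - 1039) - 649) = (24036 - 19476) + (-10751/10 - 649) = 4560 - 17241/10 = 28359/10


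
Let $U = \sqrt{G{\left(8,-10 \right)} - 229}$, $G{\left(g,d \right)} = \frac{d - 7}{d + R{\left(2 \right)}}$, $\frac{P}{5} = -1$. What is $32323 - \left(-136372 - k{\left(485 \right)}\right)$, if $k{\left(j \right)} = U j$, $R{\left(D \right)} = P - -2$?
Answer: $168695 + \frac{1940 i \sqrt{2405}}{13} \approx 1.687 \cdot 10^{5} + 7318.4 i$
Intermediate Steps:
$P = -5$ ($P = 5 \left(-1\right) = -5$)
$R{\left(D \right)} = -3$ ($R{\left(D \right)} = -5 - -2 = -5 + 2 = -3$)
$G{\left(g,d \right)} = \frac{-7 + d}{-3 + d}$ ($G{\left(g,d \right)} = \frac{d - 7}{d - 3} = \frac{-7 + d}{-3 + d}$)
$U = \frac{4 i \sqrt{2405}}{13}$ ($U = \sqrt{\frac{-7 - 10}{-3 - 10} - 229} = \sqrt{\frac{1}{-13} \left(-17\right) - 229} = \sqrt{\left(- \frac{1}{13}\right) \left(-17\right) - 229} = \sqrt{\frac{17}{13} - 229} = \sqrt{- \frac{2960}{13}} = \frac{4 i \sqrt{2405}}{13} \approx 15.089 i$)
$k{\left(j \right)} = \frac{4 i j \sqrt{2405}}{13}$ ($k{\left(j \right)} = \frac{4 i \sqrt{2405}}{13} j = \frac{4 i j \sqrt{2405}}{13}$)
$32323 - \left(-136372 - k{\left(485 \right)}\right) = 32323 - \left(-136372 - \frac{4}{13} i 485 \sqrt{2405}\right) = 32323 - \left(-136372 - \frac{1940 i \sqrt{2405}}{13}\right) = 32323 + \left(136372 + \frac{1940 i \sqrt{2405}}{13}\right) = 168695 + \frac{1940 i \sqrt{2405}}{13}$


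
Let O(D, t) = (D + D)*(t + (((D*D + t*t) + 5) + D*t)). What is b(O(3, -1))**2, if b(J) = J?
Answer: 4356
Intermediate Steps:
O(D, t) = 2*D*(5 + t + D**2 + t**2 + D*t) (O(D, t) = (2*D)*(t + (((D**2 + t**2) + 5) + D*t)) = (2*D)*(t + ((5 + D**2 + t**2) + D*t)) = (2*D)*(t + (5 + D**2 + t**2 + D*t)) = (2*D)*(5 + t + D**2 + t**2 + D*t) = 2*D*(5 + t + D**2 + t**2 + D*t))
b(O(3, -1))**2 = (2*3*(5 - 1 + 3**2 + (-1)**2 + 3*(-1)))**2 = (2*3*(5 - 1 + 9 + 1 - 3))**2 = (2*3*11)**2 = 66**2 = 4356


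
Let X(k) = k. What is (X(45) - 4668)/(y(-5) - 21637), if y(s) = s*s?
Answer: 1541/7204 ≈ 0.21391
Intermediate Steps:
y(s) = s²
(X(45) - 4668)/(y(-5) - 21637) = (45 - 4668)/((-5)² - 21637) = -4623/(25 - 21637) = -4623/(-21612) = -4623*(-1/21612) = 1541/7204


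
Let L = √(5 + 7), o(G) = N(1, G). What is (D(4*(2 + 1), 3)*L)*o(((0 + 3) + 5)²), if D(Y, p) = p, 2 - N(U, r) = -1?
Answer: 18*√3 ≈ 31.177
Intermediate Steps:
N(U, r) = 3 (N(U, r) = 2 - 1*(-1) = 2 + 1 = 3)
o(G) = 3
L = 2*√3 (L = √12 = 2*√3 ≈ 3.4641)
(D(4*(2 + 1), 3)*L)*o(((0 + 3) + 5)²) = (3*(2*√3))*3 = (6*√3)*3 = 18*√3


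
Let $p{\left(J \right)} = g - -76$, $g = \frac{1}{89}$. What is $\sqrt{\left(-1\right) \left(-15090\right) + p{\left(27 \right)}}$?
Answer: $\frac{15 \sqrt{533911}}{89} \approx 123.15$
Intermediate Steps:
$g = \frac{1}{89} \approx 0.011236$
$p{\left(J \right)} = \frac{6765}{89}$ ($p{\left(J \right)} = \frac{1}{89} - -76 = \frac{1}{89} + 76 = \frac{6765}{89}$)
$\sqrt{\left(-1\right) \left(-15090\right) + p{\left(27 \right)}} = \sqrt{\left(-1\right) \left(-15090\right) + \frac{6765}{89}} = \sqrt{15090 + \frac{6765}{89}} = \sqrt{\frac{1349775}{89}} = \frac{15 \sqrt{533911}}{89}$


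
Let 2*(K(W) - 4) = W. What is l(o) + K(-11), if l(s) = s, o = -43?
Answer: -89/2 ≈ -44.500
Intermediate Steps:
K(W) = 4 + W/2
l(o) + K(-11) = -43 + (4 + (½)*(-11)) = -43 + (4 - 11/2) = -43 - 3/2 = -89/2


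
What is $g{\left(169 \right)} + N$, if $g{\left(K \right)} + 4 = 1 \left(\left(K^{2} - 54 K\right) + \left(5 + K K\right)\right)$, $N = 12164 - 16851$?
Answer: $43310$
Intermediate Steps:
$N = -4687$ ($N = 12164 - 16851 = -4687$)
$g{\left(K \right)} = 1 - 54 K + 2 K^{2}$ ($g{\left(K \right)} = -4 + 1 \left(\left(K^{2} - 54 K\right) + \left(5 + K K\right)\right) = -4 + 1 \left(\left(K^{2} - 54 K\right) + \left(5 + K^{2}\right)\right) = -4 + 1 \left(5 - 54 K + 2 K^{2}\right) = -4 + \left(5 - 54 K + 2 K^{2}\right) = 1 - 54 K + 2 K^{2}$)
$g{\left(169 \right)} + N = \left(1 - 9126 + 2 \cdot 169^{2}\right) - 4687 = \left(1 - 9126 + 2 \cdot 28561\right) - 4687 = \left(1 - 9126 + 57122\right) - 4687 = 47997 - 4687 = 43310$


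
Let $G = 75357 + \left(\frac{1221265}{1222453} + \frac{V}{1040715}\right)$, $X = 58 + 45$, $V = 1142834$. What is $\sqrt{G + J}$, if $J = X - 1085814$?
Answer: $\frac{i \sqrt{181701337422589036395856078215}}{424075057965} \approx 1005.2 i$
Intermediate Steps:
$X = 103$
$J = -1085711$ ($J = 103 - 1085814 = -1085711$)
$G = \frac{95873740478861792}{1272225173895}$ ($G = 75357 + \left(\frac{1221265}{1222453} + \frac{1142834}{1040715}\right) = 75357 + \frac{2668049656277}{1272225173895} = \frac{95873740478861792}{1272225173895} \approx 75359.0$)
$\sqrt{G + J} = \sqrt{\frac{95873740478861792}{1272225173895} - 1085711} = \sqrt{- \frac{1285395125295852553}{1272225173895}} = \frac{i \sqrt{181701337422589036395856078215}}{424075057965}$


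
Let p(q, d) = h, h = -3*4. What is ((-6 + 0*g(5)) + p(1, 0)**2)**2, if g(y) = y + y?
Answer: 19044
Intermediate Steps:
g(y) = 2*y
h = -12
p(q, d) = -12
((-6 + 0*g(5)) + p(1, 0)**2)**2 = ((-6 + 0*(2*5)) + (-12)**2)**2 = ((-6 + 0*10) + 144)**2 = ((-6 + 0) + 144)**2 = (-6 + 144)**2 = 138**2 = 19044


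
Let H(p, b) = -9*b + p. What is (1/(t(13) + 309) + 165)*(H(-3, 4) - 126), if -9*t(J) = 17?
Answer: -75251385/2764 ≈ -27226.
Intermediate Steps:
H(p, b) = p - 9*b
t(J) = -17/9 (t(J) = -⅑*17 = -17/9)
(1/(t(13) + 309) + 165)*(H(-3, 4) - 126) = (1/(-17/9 + 309) + 165)*((-3 - 9*4) - 126) = (1/(2764/9) + 165)*((-3 - 36) - 126) = (9/2764 + 165)*(-39 - 126) = (456069/2764)*(-165) = -75251385/2764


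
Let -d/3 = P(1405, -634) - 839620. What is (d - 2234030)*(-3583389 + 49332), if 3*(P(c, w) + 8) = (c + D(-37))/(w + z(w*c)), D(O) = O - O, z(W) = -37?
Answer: -675494138317023/671 ≈ -1.0067e+12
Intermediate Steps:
D(O) = 0
P(c, w) = -8 + c/(3*(-37 + w)) (P(c, w) = -8 + ((c + 0)/(w - 37))/3 = -8 + (c/(-37 + w))/3 = -8 + c/(3*(-37 + w)))
d = 1690172569/671 (d = -3*((888 + 1405 - 24*(-634))/(3*(-37 - 634)) - 839620) = -3*((⅓)*(888 + 1405 + 15216)/(-671) - 839620) = -3*((⅓)*(-1/671)*17509 - 839620) = -3*(-17509/2013 - 839620) = -3*(-1690172569/2013) = 1690172569/671 ≈ 2.5189e+6)
(d - 2234030)*(-3583389 + 49332) = (1690172569/671 - 2234030)*(-3583389 + 49332) = (191138439/671)*(-3534057) = -675494138317023/671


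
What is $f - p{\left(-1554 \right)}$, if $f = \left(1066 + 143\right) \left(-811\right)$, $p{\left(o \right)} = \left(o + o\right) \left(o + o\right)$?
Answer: $-10640163$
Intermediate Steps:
$p{\left(o \right)} = 4 o^{2}$ ($p{\left(o \right)} = 2 o 2 o = 4 o^{2}$)
$f = -980499$ ($f = 1209 \left(-811\right) = -980499$)
$f - p{\left(-1554 \right)} = -980499 - 4 \left(-1554\right)^{2} = -980499 - 4 \cdot 2414916 = -980499 - 9659664 = -10640163$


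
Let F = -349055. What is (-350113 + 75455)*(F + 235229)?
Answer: 31263221508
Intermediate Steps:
(-350113 + 75455)*(F + 235229) = (-350113 + 75455)*(-349055 + 235229) = -274658*(-113826) = 31263221508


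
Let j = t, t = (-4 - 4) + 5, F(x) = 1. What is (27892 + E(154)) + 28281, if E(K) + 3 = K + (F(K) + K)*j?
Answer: 55859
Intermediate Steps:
t = -3 (t = -8 + 5 = -3)
j = -3
E(K) = -6 - 2*K (E(K) = -3 + (K + (1 + K)*(-3)) = -3 + (K + (-3 - 3*K)) = -3 + (-3 - 2*K) = -6 - 2*K)
(27892 + E(154)) + 28281 = (27892 + (-6 - 2*154)) + 28281 = (27892 + (-6 - 308)) + 28281 = (27892 - 314) + 28281 = 27578 + 28281 = 55859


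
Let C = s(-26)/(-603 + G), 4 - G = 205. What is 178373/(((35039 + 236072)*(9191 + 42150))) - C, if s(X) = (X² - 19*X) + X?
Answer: 3980901270359/2797741080051 ≈ 1.4229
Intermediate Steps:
G = -201 (G = 4 - 1*205 = 4 - 205 = -201)
s(X) = X² - 18*X
C = -286/201 (C = (-26*(-18 - 26))/(-603 - 201) = -26*(-44)/(-804) = 1144*(-1/804) = -286/201 ≈ -1.4229)
178373/(((35039 + 236072)*(9191 + 42150))) - C = 178373/(((35039 + 236072)*(9191 + 42150))) - 1*(-286/201) = 178373/((271111*51341)) + 286/201 = 178373/13919109851 + 286/201 = 3980901270359/2797741080051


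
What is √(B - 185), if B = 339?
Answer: √154 ≈ 12.410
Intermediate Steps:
√(B - 185) = √(339 - 185) = √154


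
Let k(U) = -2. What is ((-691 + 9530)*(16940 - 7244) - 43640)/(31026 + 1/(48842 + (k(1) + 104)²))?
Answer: 5074971124784/1838166397 ≈ 2760.9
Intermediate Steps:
((-691 + 9530)*(16940 - 7244) - 43640)/(31026 + 1/(48842 + (k(1) + 104)²)) = ((-691 + 9530)*(16940 - 7244) - 43640)/(31026 + 1/(48842 + (-2 + 104)²)) = (8839*9696 - 43640)/(31026 + 1/(48842 + 102²)) = (85702944 - 43640)/(31026 + 1/(48842 + 10404)) = 85659304/(31026 + 1/59246) = 85659304/(1838166397/59246) = 85659304*(59246/1838166397) = 5074971124784/1838166397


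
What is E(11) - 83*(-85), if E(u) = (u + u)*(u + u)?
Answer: 7539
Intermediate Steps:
E(u) = 4*u² (E(u) = (2*u)*(2*u) = 4*u²)
E(11) - 83*(-85) = 4*11² - 83*(-85) = 4*121 + 7055 = 484 + 7055 = 7539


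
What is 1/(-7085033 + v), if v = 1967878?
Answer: -1/5117155 ≈ -1.9542e-7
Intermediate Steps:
1/(-7085033 + v) = 1/(-7085033 + 1967878) = 1/(-5117155) = -1/5117155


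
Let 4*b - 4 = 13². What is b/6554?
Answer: 173/26216 ≈ 0.0065990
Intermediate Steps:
b = 173/4 (b = 1 + (¼)*13² = 1 + (¼)*169 = 1 + 169/4 = 173/4 ≈ 43.250)
b/6554 = (173/4)/6554 = (173/4)*(1/6554) = 173/26216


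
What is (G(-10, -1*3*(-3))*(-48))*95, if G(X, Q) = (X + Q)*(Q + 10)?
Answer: 86640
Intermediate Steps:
G(X, Q) = (10 + Q)*(Q + X) (G(X, Q) = (Q + X)*(10 + Q) = (10 + Q)*(Q + X))
(G(-10, -1*3*(-3))*(-48))*95 = (((-1*3*(-3))² + 10*(-1*3*(-3)) + 10*(-10) + (-1*3*(-3))*(-10))*(-48))*95 = (((-3*(-3))² + 10*(-3*(-3)) - 100 - 3*(-3)*(-10))*(-48))*95 = ((9² + 10*9 - 100 + 9*(-10))*(-48))*95 = ((81 + 90 - 100 - 90)*(-48))*95 = -19*(-48)*95 = 912*95 = 86640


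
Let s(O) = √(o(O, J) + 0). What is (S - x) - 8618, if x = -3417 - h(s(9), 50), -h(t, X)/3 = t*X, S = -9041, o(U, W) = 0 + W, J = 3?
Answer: -14242 - 150*√3 ≈ -14502.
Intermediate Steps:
o(U, W) = W
s(O) = √3 (s(O) = √(3 + 0) = √3)
h(t, X) = -3*X*t (h(t, X) = -3*t*X = -3*X*t)
x = -3417 + 150*√3 (x = -3417 - (-3)*50*√3 = -3417 - (-150)*√3 = -3417 + 150*√3 ≈ -3157.2)
(S - x) - 8618 = (-9041 - (-3417 + 150*√3)) - 8618 = (-9041 + (3417 - 150*√3)) - 8618 = (-5624 - 150*√3) - 8618 = -14242 - 150*√3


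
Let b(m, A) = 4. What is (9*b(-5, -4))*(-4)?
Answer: -144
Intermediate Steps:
(9*b(-5, -4))*(-4) = (9*4)*(-4) = 36*(-4) = -144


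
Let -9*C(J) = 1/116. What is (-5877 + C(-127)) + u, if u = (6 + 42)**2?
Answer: -3730213/1044 ≈ -3573.0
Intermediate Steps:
C(J) = -1/1044 (C(J) = -1/9/116 = -1/9*1/116 = -1/1044)
u = 2304 (u = 48**2 = 2304)
(-5877 + C(-127)) + u = (-5877 - 1/1044) + 2304 = -6135589/1044 + 2304 = -3730213/1044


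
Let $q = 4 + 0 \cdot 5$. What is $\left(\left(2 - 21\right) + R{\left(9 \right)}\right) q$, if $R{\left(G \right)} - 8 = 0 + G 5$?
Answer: $136$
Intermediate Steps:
$q = 4$ ($q = 4 + 0 = 4$)
$R{\left(G \right)} = 8 + 5 G$ ($R{\left(G \right)} = 8 + \left(0 + G 5\right) = 8 + \left(0 + 5 G\right) = 8 + 5 G$)
$\left(\left(2 - 21\right) + R{\left(9 \right)}\right) q = \left(\left(2 - 21\right) + \left(8 + 5 \cdot 9\right)\right) 4 = \left(\left(2 - 21\right) + \left(8 + 45\right)\right) 4 = \left(-19 + 53\right) 4 = 34 \cdot 4 = 136$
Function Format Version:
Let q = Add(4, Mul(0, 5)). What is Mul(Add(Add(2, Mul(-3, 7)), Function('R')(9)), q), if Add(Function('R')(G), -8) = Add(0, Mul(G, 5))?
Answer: 136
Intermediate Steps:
q = 4 (q = Add(4, 0) = 4)
Function('R')(G) = Add(8, Mul(5, G)) (Function('R')(G) = Add(8, Add(0, Mul(G, 5))) = Add(8, Add(0, Mul(5, G))) = Add(8, Mul(5, G)))
Mul(Add(Add(2, Mul(-3, 7)), Function('R')(9)), q) = Mul(Add(Add(2, Mul(-3, 7)), Add(8, Mul(5, 9))), 4) = Mul(Add(Add(2, -21), Add(8, 45)), 4) = Mul(Add(-19, 53), 4) = Mul(34, 4) = 136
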